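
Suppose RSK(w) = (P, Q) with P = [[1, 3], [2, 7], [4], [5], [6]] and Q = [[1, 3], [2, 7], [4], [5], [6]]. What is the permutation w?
Reverse the RSK construction: for i from n down to 1, find the cell of Q containing i, remove the entry at that cell from P, and reverse-bump it up through P; the value ejected from row 1 is w(i).

Step i=7: Q has 7 at row 2, column 2; remove 7 from row 2 of P and reverse-bump: 7 enters row 1 and ejects 3. So w(7) = 3. P is now [[1, 7], [2], [4], [5], [6]].
Step i=6: Q has 6 at row 5, column 1; remove 6 from row 5 of P and reverse-bump: 6 enters row 4 and ejects 5; 5 enters row 3 and ejects 4; 4 enters row 2 and ejects 2; 2 enters row 1 and ejects 1. So w(6) = 1. P is now [[2, 7], [4], [5], [6]].
Step i=5: Q has 5 at row 4, column 1; remove 6 from row 4 of P and reverse-bump: 6 enters row 3 and ejects 5; 5 enters row 2 and ejects 4; 4 enters row 1 and ejects 2. So w(5) = 2. P is now [[4, 7], [5], [6]].
Step i=4: Q has 4 at row 3, column 1; remove 6 from row 3 of P and reverse-bump: 6 enters row 2 and ejects 5; 5 enters row 1 and ejects 4. So w(4) = 4. P is now [[5, 7], [6]].
Step i=3: Q has 3 at row 1, column 2; remove that cell from P, ejecting 7. So w(3) = 7. P is now [[5], [6]].
Step i=2: Q has 2 at row 2, column 1; remove 6 from row 2 of P and reverse-bump: 6 enters row 1 and ejects 5. So w(2) = 5. P is now [[6]].
Step i=1: Q has 1 at row 1, column 1; remove that cell from P, ejecting 6. So w(1) = 6. P is now [].

So w = 6 5 7 4 2 1 3.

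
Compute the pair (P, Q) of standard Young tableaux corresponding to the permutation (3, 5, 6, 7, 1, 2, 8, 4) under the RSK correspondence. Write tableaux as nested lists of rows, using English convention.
Insert each entry of the permutation into P by Schensted row insertion, recording in Q the position of each new cell.

Insert 3: appended to row 1. P = [[3]].
Insert 5: appended to row 1. P = [[3, 5]].
Insert 6: appended to row 1. P = [[3, 5, 6]].
Insert 7: appended to row 1. P = [[3, 5, 6, 7]].
Insert 1: 1 bumps 3 from row 1; 3 starts row 2. P = [[1, 5, 6, 7], [3]].
Insert 2: 2 bumps 5 from row 1; 5 appends to row 2. P = [[1, 2, 6, 7], [3, 5]].
Insert 8: appended to row 1. P = [[1, 2, 6, 7, 8], [3, 5]].
Insert 4: 4 bumps 6 from row 1; 6 appends to row 2. P = [[1, 2, 4, 7, 8], [3, 5, 6]].

So P = [[1, 2, 4, 7, 8], [3, 5, 6]], Q = [[1, 2, 3, 4, 7], [5, 6, 8]].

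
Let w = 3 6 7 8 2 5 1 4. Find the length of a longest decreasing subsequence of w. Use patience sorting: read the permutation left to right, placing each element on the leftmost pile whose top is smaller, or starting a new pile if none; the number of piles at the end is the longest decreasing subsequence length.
3

3: new pile. tops = [3]
6: onto pile 1 (replacing 3). tops = [6]
7: onto pile 1 (replacing 6). tops = [7]
8: onto pile 1 (replacing 7). tops = [8]
2: new pile. tops = [8, 2]
5: onto pile 2 (replacing 2). tops = [8, 5]
1: new pile. tops = [8, 5, 1]
4: onto pile 3 (replacing 1). tops = [8, 5, 4]

3 piles, so the longest decreasing subsequence has length 3.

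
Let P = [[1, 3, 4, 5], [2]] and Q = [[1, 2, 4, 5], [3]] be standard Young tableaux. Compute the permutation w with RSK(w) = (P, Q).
2 3 1 4 5

Reverse the RSK construction: for i from n down to 1, find the cell of Q containing i, remove the entry at that cell from P, and reverse-bump it up through P; the value ejected from row 1 is w(i).

Step i=5: Q has 5 at row 1, column 4; remove that cell from P, ejecting 5. So w(5) = 5. P is now [[1, 3, 4], [2]].
Step i=4: Q has 4 at row 1, column 3; remove that cell from P, ejecting 4. So w(4) = 4. P is now [[1, 3], [2]].
Step i=3: Q has 3 at row 2, column 1; remove 2 from row 2 of P and reverse-bump: 2 enters row 1 and ejects 1. So w(3) = 1. P is now [[2, 3]].
Step i=2: Q has 2 at row 1, column 2; remove that cell from P, ejecting 3. So w(2) = 3. P is now [[2]].
Step i=1: Q has 1 at row 1, column 1; remove that cell from P, ejecting 2. So w(1) = 2. P is now [].

So w = 2 3 1 4 5.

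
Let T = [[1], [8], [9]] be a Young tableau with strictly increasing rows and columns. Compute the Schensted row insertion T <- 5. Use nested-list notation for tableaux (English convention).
[[1, 5], [8], [9]]

5 is larger than every entry of row 1, so it is appended to row 1. The new tableau is [[1, 5], [8], [9]].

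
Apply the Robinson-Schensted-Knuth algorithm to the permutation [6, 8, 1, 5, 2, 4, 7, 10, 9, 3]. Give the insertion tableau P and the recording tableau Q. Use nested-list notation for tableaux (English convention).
Insert each entry of the permutation into P by Schensted row insertion, recording in Q the position of each new cell.

After inserting 6: P = [[6]].
After inserting 8: P = [[6, 8]].
After inserting 1: P = [[1, 8], [6]].
After inserting 5: P = [[1, 5], [6, 8]].
After inserting 2: P = [[1, 2], [5, 8], [6]].
After inserting 4: P = [[1, 2, 4], [5, 8], [6]].
After inserting 7: P = [[1, 2, 4, 7], [5, 8], [6]].
After inserting 10: P = [[1, 2, 4, 7, 10], [5, 8], [6]].
After inserting 9: P = [[1, 2, 4, 7, 9], [5, 8, 10], [6]].
After inserting 3: P = [[1, 2, 3, 7, 9], [4, 8, 10], [5], [6]].

So P = [[1, 2, 3, 7, 9], [4, 8, 10], [5], [6]], Q = [[1, 2, 6, 7, 8], [3, 4, 9], [5], [10]].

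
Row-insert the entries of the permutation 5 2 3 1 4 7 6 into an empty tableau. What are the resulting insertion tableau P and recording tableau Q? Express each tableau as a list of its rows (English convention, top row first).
Insert each entry of the permutation into P by Schensted row insertion, recording in Q the position of each new cell.

Insert 5: appended to row 1. P = [[5]].
Insert 2: 2 bumps 5 from row 1; 5 starts row 2. P = [[2], [5]].
Insert 3: appended to row 1. P = [[2, 3], [5]].
Insert 1: 1 bumps 2 from row 1; 2 bumps 5 from row 2; 5 starts row 3. P = [[1, 3], [2], [5]].
Insert 4: appended to row 1. P = [[1, 3, 4], [2], [5]].
Insert 7: appended to row 1. P = [[1, 3, 4, 7], [2], [5]].
Insert 6: 6 bumps 7 from row 1; 7 appends to row 2. P = [[1, 3, 4, 6], [2, 7], [5]].

So P = [[1, 3, 4, 6], [2, 7], [5]], Q = [[1, 3, 5, 6], [2, 7], [4]].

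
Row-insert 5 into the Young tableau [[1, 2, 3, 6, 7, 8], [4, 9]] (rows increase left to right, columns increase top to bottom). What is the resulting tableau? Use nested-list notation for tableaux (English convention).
In row 1, 5 replaces 6 (the leftmost entry greater than 5); 6 is bumped to row 2. In row 2, 6 replaces 9 (the leftmost entry greater than 6); 9 is bumped to row 3. 9 starts a new row 3. The new tableau is [[1, 2, 3, 5, 7, 8], [4, 6], [9]].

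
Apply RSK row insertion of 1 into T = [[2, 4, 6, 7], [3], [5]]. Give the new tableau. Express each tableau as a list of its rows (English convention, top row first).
[[1, 4, 6, 7], [2], [3], [5]]

In row 1, 1 replaces 2 (the leftmost entry greater than 1); 2 is bumped to row 2. In row 2, 2 replaces 3 (the leftmost entry greater than 2); 3 is bumped to row 3. In row 3, 3 replaces 5 (the leftmost entry greater than 3); 5 is bumped to row 4. 5 starts a new row 4. The new tableau is [[1, 4, 6, 7], [2], [3], [5]].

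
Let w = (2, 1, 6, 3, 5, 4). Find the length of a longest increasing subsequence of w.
3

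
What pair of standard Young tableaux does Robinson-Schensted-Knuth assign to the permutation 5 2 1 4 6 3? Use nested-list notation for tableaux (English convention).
Insert each entry of the permutation into P by Schensted row insertion, recording in Q the position of each new cell.

Insert 5: appended to row 1. P = [[5]], Q = [[1]].
Insert 2: 2 bumps 5 from row 1; 5 starts row 2. P = [[2], [5]], Q = [[1], [2]].
Insert 1: 1 bumps 2 from row 1; 2 bumps 5 from row 2; 5 starts row 3. P = [[1], [2], [5]], Q = [[1], [2], [3]].
Insert 4: appended to row 1. P = [[1, 4], [2], [5]], Q = [[1, 4], [2], [3]].
Insert 6: appended to row 1. P = [[1, 4, 6], [2], [5]], Q = [[1, 4, 5], [2], [3]].
Insert 3: 3 bumps 4 from row 1; 4 appends to row 2. P = [[1, 3, 6], [2, 4], [5]], Q = [[1, 4, 5], [2, 6], [3]].

So P = [[1, 3, 6], [2, 4], [5]], Q = [[1, 4, 5], [2, 6], [3]].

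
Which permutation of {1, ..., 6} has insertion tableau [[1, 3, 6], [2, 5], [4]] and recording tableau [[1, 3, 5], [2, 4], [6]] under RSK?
Reverse the RSK construction: for i from n down to 1, find the cell of Q containing i, remove the entry at that cell from P, and reverse-bump it up through P; the value ejected from row 1 is w(i).

Step i=6: Q has 6 at row 3, column 1; remove 4 from row 3 of P and reverse-bump: 4 enters row 2 and ejects 2; 2 enters row 1 and ejects 1. So w(6) = 1. P is now [[2, 3, 6], [4, 5]].
Step i=5: Q has 5 at row 1, column 3; remove that cell from P, ejecting 6. So w(5) = 6. P is now [[2, 3], [4, 5]].
Step i=4: Q has 4 at row 2, column 2; remove 5 from row 2 of P and reverse-bump: 5 enters row 1 and ejects 3. So w(4) = 3. P is now [[2, 5], [4]].
Step i=3: Q has 3 at row 1, column 2; remove that cell from P, ejecting 5. So w(3) = 5. P is now [[2], [4]].
Step i=2: Q has 2 at row 2, column 1; remove 4 from row 2 of P and reverse-bump: 4 enters row 1 and ejects 2. So w(2) = 2. P is now [[4]].
Step i=1: Q has 1 at row 1, column 1; remove that cell from P, ejecting 4. So w(1) = 4. P is now [].

So w = 4 2 5 3 6 1.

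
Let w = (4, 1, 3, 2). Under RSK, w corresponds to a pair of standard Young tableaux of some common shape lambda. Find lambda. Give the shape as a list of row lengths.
[2, 1, 1]

Row-insert each entry into an empty tableau.

After inserting 4: P = [[4]].
After inserting 1: P = [[1], [4]].
After inserting 3: P = [[1, 3], [4]].
After inserting 2: P = [[1, 2], [3], [4]].

The final insertion tableau P = [[1, 2], [3], [4]] has shape [2, 1, 1].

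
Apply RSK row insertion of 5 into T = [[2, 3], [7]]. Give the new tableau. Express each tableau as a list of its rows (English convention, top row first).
5 is larger than every entry of row 1, so it is appended to row 1. The new tableau is [[2, 3, 5], [7]].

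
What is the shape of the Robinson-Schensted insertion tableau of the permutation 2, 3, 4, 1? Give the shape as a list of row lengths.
Row-insert each entry into an empty tableau.

After inserting 2: P = [[2]].
After inserting 3: P = [[2, 3]].
After inserting 4: P = [[2, 3, 4]].
After inserting 1: P = [[1, 3, 4], [2]].

The final insertion tableau P = [[1, 3, 4], [2]] has shape [3, 1].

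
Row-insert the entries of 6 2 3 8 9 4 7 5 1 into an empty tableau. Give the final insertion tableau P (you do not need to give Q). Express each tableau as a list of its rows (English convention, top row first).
After inserting 6: P = [[6]].
After inserting 2: P = [[2], [6]].
After inserting 3: P = [[2, 3], [6]].
After inserting 8: P = [[2, 3, 8], [6]].
After inserting 9: P = [[2, 3, 8, 9], [6]].
After inserting 4: P = [[2, 3, 4, 9], [6, 8]].
After inserting 7: P = [[2, 3, 4, 7], [6, 8, 9]].
After inserting 5: P = [[2, 3, 4, 5], [6, 7, 9], [8]].
After inserting 1: P = [[1, 3, 4, 5], [2, 7, 9], [6], [8]].

So P = [[1, 3, 4, 5], [2, 7, 9], [6], [8]].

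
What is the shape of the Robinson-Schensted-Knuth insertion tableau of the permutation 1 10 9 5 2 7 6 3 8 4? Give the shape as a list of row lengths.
[4, 3, 1, 1, 1]

Row-insert each entry into an empty tableau.

After inserting 1: P = [[1]].
After inserting 10: P = [[1, 10]].
After inserting 9: P = [[1, 9], [10]].
After inserting 5: P = [[1, 5], [9], [10]].
After inserting 2: P = [[1, 2], [5], [9], [10]].
After inserting 7: P = [[1, 2, 7], [5], [9], [10]].
After inserting 6: P = [[1, 2, 6], [5, 7], [9], [10]].
After inserting 3: P = [[1, 2, 3], [5, 6], [7], [9], [10]].
After inserting 8: P = [[1, 2, 3, 8], [5, 6], [7], [9], [10]].
After inserting 4: P = [[1, 2, 3, 4], [5, 6, 8], [7], [9], [10]].

The final insertion tableau P = [[1, 2, 3, 4], [5, 6, 8], [7], [9], [10]] has shape [4, 3, 1, 1, 1].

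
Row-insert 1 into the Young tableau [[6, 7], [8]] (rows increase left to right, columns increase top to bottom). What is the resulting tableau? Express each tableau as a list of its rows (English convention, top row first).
In row 1, 1 replaces 6 (the leftmost entry greater than 1); 6 is bumped to row 2. In row 2, 6 replaces 8 (the leftmost entry greater than 6); 8 is bumped to row 3. 8 starts a new row 3. The new tableau is [[1, 7], [6], [8]].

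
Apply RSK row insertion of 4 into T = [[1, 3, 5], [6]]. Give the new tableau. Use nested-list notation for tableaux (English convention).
In row 1, 4 replaces 5 (the leftmost entry greater than 4); 5 is bumped to row 2. In row 2, 5 replaces 6 (the leftmost entry greater than 5); 6 is bumped to row 3. 6 starts a new row 3. The new tableau is [[1, 3, 4], [5], [6]].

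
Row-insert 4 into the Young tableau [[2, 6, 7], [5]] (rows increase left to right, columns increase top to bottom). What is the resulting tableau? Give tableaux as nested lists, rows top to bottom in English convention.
In row 1, 4 replaces 6 (the leftmost entry greater than 4); 6 is bumped to row 2. 6 is appended to row 2. The new tableau is [[2, 4, 7], [5, 6]].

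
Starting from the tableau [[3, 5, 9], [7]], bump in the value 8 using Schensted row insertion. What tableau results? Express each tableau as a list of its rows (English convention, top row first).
[[3, 5, 8], [7, 9]]

In row 1, 8 replaces 9 (the leftmost entry greater than 8); 9 is bumped to row 2. 9 is appended to row 2. The new tableau is [[3, 5, 8], [7, 9]].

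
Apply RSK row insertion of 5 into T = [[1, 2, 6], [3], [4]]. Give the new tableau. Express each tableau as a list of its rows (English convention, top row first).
In row 1, 5 replaces 6 (the leftmost entry greater than 5); 6 is bumped to row 2. 6 is appended to row 2. The new tableau is [[1, 2, 5], [3, 6], [4]].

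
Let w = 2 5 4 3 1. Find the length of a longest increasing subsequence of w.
2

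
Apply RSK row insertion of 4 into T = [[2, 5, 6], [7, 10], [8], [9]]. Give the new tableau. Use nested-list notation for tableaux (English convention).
[[2, 4, 6], [5, 10], [7], [8], [9]]

In row 1, 4 replaces 5 (the leftmost entry greater than 4); 5 is bumped to row 2. In row 2, 5 replaces 7 (the leftmost entry greater than 5); 7 is bumped to row 3. In row 3, 7 replaces 8 (the leftmost entry greater than 7); 8 is bumped to row 4. In row 4, 8 replaces 9 (the leftmost entry greater than 8); 9 is bumped to row 5. 9 starts a new row 5. The new tableau is [[2, 4, 6], [5, 10], [7], [8], [9]].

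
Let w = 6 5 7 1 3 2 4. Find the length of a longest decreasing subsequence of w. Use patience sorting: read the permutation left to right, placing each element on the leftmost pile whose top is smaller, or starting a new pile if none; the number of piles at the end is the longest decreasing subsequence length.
6: new pile. tops = [6]
5: new pile. tops = [6, 5]
7: onto pile 1 (replacing 6). tops = [7, 5]
1: new pile. tops = [7, 5, 1]
3: onto pile 3 (replacing 1). tops = [7, 5, 3]
2: new pile. tops = [7, 5, 3, 2]
4: onto pile 3 (replacing 3). tops = [7, 5, 4, 2]

4 piles, so the longest decreasing subsequence has length 4.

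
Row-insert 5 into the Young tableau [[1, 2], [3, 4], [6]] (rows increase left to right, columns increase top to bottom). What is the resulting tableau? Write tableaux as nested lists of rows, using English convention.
5 is larger than every entry of row 1, so it is appended to row 1. The new tableau is [[1, 2, 5], [3, 4], [6]].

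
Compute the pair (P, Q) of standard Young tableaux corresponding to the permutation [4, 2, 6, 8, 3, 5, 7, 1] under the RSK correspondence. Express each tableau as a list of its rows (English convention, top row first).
P = [[1, 3, 5, 7], [2, 6, 8], [4]], Q = [[1, 3, 4, 7], [2, 5, 6], [8]]

Insert each entry of the permutation into P by Schensted row insertion, recording in Q the position of each new cell.

Insert 4: appended to row 1. P = [[4]], Q = [[1]].
Insert 2: 2 bumps 4 from row 1; 4 starts row 2. P = [[2], [4]], Q = [[1], [2]].
Insert 6: appended to row 1. P = [[2, 6], [4]], Q = [[1, 3], [2]].
Insert 8: appended to row 1. P = [[2, 6, 8], [4]], Q = [[1, 3, 4], [2]].
Insert 3: 3 bumps 6 from row 1; 6 appends to row 2. P = [[2, 3, 8], [4, 6]], Q = [[1, 3, 4], [2, 5]].
Insert 5: 5 bumps 8 from row 1; 8 appends to row 2. P = [[2, 3, 5], [4, 6, 8]], Q = [[1, 3, 4], [2, 5, 6]].
Insert 7: appended to row 1. P = [[2, 3, 5, 7], [4, 6, 8]], Q = [[1, 3, 4, 7], [2, 5, 6]].
Insert 1: 1 bumps 2 from row 1; 2 bumps 4 from row 2; 4 starts row 3. P = [[1, 3, 5, 7], [2, 6, 8], [4]], Q = [[1, 3, 4, 7], [2, 5, 6], [8]].

So P = [[1, 3, 5, 7], [2, 6, 8], [4]], Q = [[1, 3, 4, 7], [2, 5, 6], [8]].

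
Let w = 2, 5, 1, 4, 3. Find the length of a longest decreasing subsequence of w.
3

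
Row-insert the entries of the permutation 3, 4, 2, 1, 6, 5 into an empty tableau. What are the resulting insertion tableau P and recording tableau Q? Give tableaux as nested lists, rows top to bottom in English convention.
Insert each entry of the permutation into P by Schensted row insertion, recording in Q the position of each new cell.

Insert 3: appended to row 1. P = [[3]].
Insert 4: appended to row 1. P = [[3, 4]].
Insert 2: 2 bumps 3 from row 1; 3 starts row 2. P = [[2, 4], [3]].
Insert 1: 1 bumps 2 from row 1; 2 bumps 3 from row 2; 3 starts row 3. P = [[1, 4], [2], [3]].
Insert 6: appended to row 1. P = [[1, 4, 6], [2], [3]].
Insert 5: 5 bumps 6 from row 1; 6 appends to row 2. P = [[1, 4, 5], [2, 6], [3]].

So P = [[1, 4, 5], [2, 6], [3]], Q = [[1, 2, 5], [3, 6], [4]].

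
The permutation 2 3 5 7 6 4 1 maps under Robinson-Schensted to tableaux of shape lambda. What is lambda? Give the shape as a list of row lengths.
[4, 1, 1, 1]

RSK row insertion gives P = [[1, 3, 4, 6], [2], [5], [7]], which has shape [4, 1, 1, 1].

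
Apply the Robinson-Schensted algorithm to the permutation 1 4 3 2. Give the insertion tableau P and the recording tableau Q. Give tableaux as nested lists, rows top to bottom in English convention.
Insert each entry of the permutation into P by Schensted row insertion, recording in Q the position of each new cell.

After inserting 1: P = [[1]].
After inserting 4: P = [[1, 4]].
After inserting 3: P = [[1, 3], [4]].
After inserting 2: P = [[1, 2], [3], [4]].

So P = [[1, 2], [3], [4]], Q = [[1, 2], [3], [4]].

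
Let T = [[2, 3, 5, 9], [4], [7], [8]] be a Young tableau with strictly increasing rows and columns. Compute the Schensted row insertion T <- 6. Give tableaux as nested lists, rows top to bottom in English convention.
[[2, 3, 5, 6], [4, 9], [7], [8]]

In row 1, 6 replaces 9 (the leftmost entry greater than 6); 9 is bumped to row 2. 9 is appended to row 2. The new tableau is [[2, 3, 5, 6], [4, 9], [7], [8]].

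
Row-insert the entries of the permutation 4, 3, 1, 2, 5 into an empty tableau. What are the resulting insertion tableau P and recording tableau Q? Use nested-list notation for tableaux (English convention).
P = [[1, 2, 5], [3], [4]], Q = [[1, 4, 5], [2], [3]]

Insert each entry of the permutation into P by Schensted row insertion, recording in Q the position of each new cell.

Insert 4: appended to row 1. P = [[4]].
Insert 3: 3 bumps 4 from row 1; 4 starts row 2. P = [[3], [4]].
Insert 1: 1 bumps 3 from row 1; 3 bumps 4 from row 2; 4 starts row 3. P = [[1], [3], [4]].
Insert 2: appended to row 1. P = [[1, 2], [3], [4]].
Insert 5: appended to row 1. P = [[1, 2, 5], [3], [4]].

So P = [[1, 2, 5], [3], [4]], Q = [[1, 4, 5], [2], [3]].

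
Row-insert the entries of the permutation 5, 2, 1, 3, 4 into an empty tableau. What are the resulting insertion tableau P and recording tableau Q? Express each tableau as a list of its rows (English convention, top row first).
Insert each entry of the permutation into P by Schensted row insertion, recording in Q the position of each new cell.

After inserting 5: P = [[5]].
After inserting 2: P = [[2], [5]].
After inserting 1: P = [[1], [2], [5]].
After inserting 3: P = [[1, 3], [2], [5]].
After inserting 4: P = [[1, 3, 4], [2], [5]].

So P = [[1, 3, 4], [2], [5]], Q = [[1, 4, 5], [2], [3]].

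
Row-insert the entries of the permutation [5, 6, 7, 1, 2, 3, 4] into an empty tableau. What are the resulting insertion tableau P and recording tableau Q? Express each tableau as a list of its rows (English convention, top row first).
Insert each entry of the permutation into P by Schensted row insertion, recording in Q the position of each new cell.

After inserting 5: P = [[5]].
After inserting 6: P = [[5, 6]].
After inserting 7: P = [[5, 6, 7]].
After inserting 1: P = [[1, 6, 7], [5]].
After inserting 2: P = [[1, 2, 7], [5, 6]].
After inserting 3: P = [[1, 2, 3], [5, 6, 7]].
After inserting 4: P = [[1, 2, 3, 4], [5, 6, 7]].

So P = [[1, 2, 3, 4], [5, 6, 7]], Q = [[1, 2, 3, 7], [4, 5, 6]].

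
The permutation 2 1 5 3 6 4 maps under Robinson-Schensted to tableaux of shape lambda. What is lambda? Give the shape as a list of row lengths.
[3, 3]

Row-insert each entry into an empty tableau.

After inserting 2: P = [[2]].
After inserting 1: P = [[1], [2]].
After inserting 5: P = [[1, 5], [2]].
After inserting 3: P = [[1, 3], [2, 5]].
After inserting 6: P = [[1, 3, 6], [2, 5]].
After inserting 4: P = [[1, 3, 4], [2, 5, 6]].

The final insertion tableau P = [[1, 3, 4], [2, 5, 6]] has shape [3, 3].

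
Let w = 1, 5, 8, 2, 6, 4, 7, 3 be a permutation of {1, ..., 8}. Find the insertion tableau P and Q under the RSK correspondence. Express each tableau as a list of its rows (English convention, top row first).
Insert each entry of the permutation into P by Schensted row insertion, recording in Q the position of each new cell.

Insert 1: appended to row 1. P = [[1]], Q = [[1]].
Insert 5: appended to row 1. P = [[1, 5]], Q = [[1, 2]].
Insert 8: appended to row 1. P = [[1, 5, 8]], Q = [[1, 2, 3]].
Insert 2: 2 bumps 5 from row 1; 5 starts row 2. P = [[1, 2, 8], [5]], Q = [[1, 2, 3], [4]].
Insert 6: 6 bumps 8 from row 1; 8 appends to row 2. P = [[1, 2, 6], [5, 8]], Q = [[1, 2, 3], [4, 5]].
Insert 4: 4 bumps 6 from row 1; 6 bumps 8 from row 2; 8 starts row 3. P = [[1, 2, 4], [5, 6], [8]], Q = [[1, 2, 3], [4, 5], [6]].
Insert 7: appended to row 1. P = [[1, 2, 4, 7], [5, 6], [8]], Q = [[1, 2, 3, 7], [4, 5], [6]].
Insert 3: 3 bumps 4 from row 1; 4 bumps 5 from row 2; 5 bumps 8 from row 3; 8 starts row 4. P = [[1, 2, 3, 7], [4, 6], [5], [8]], Q = [[1, 2, 3, 7], [4, 5], [6], [8]].

So P = [[1, 2, 3, 7], [4, 6], [5], [8]], Q = [[1, 2, 3, 7], [4, 5], [6], [8]].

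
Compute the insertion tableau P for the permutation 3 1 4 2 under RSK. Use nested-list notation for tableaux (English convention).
P = [[1, 2], [3, 4]]

After inserting 3: P = [[3]].
After inserting 1: P = [[1], [3]].
After inserting 4: P = [[1, 4], [3]].
After inserting 2: P = [[1, 2], [3, 4]].

So P = [[1, 2], [3, 4]].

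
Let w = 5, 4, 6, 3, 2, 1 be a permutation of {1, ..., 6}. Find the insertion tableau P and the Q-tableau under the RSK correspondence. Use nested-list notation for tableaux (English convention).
P = [[1, 6], [2], [3], [4], [5]], Q = [[1, 3], [2], [4], [5], [6]]

Insert each entry of the permutation into P by Schensted row insertion, recording in Q the position of each new cell.

Insert 5: appended to row 1. P = [[5]], Q = [[1]].
Insert 4: 4 bumps 5 from row 1; 5 starts row 2. P = [[4], [5]], Q = [[1], [2]].
Insert 6: appended to row 1. P = [[4, 6], [5]], Q = [[1, 3], [2]].
Insert 3: 3 bumps 4 from row 1; 4 bumps 5 from row 2; 5 starts row 3. P = [[3, 6], [4], [5]], Q = [[1, 3], [2], [4]].
Insert 2: 2 bumps 3 from row 1; 3 bumps 4 from row 2; 4 bumps 5 from row 3; 5 starts row 4. P = [[2, 6], [3], [4], [5]], Q = [[1, 3], [2], [4], [5]].
Insert 1: 1 bumps 2 from row 1; 2 bumps 3 from row 2; 3 bumps 4 from row 3; 4 bumps 5 from row 4; 5 starts row 5. P = [[1, 6], [2], [3], [4], [5]], Q = [[1, 3], [2], [4], [5], [6]].

So P = [[1, 6], [2], [3], [4], [5]], Q = [[1, 3], [2], [4], [5], [6]].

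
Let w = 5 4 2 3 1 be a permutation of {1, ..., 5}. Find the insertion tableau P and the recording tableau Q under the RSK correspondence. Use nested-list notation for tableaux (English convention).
P = [[1, 3], [2], [4], [5]], Q = [[1, 4], [2], [3], [5]]

Insert each entry of the permutation into P by Schensted row insertion, recording in Q the position of each new cell.

Insert 5: appended to row 1. P = [[5]].
Insert 4: 4 bumps 5 from row 1; 5 starts row 2. P = [[4], [5]].
Insert 2: 2 bumps 4 from row 1; 4 bumps 5 from row 2; 5 starts row 3. P = [[2], [4], [5]].
Insert 3: appended to row 1. P = [[2, 3], [4], [5]].
Insert 1: 1 bumps 2 from row 1; 2 bumps 4 from row 2; 4 bumps 5 from row 3; 5 starts row 4. P = [[1, 3], [2], [4], [5]].

So P = [[1, 3], [2], [4], [5]], Q = [[1, 4], [2], [3], [5]].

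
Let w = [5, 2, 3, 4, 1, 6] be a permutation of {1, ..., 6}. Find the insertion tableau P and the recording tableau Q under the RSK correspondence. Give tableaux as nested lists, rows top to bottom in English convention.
Insert each entry of the permutation into P by Schensted row insertion, recording in Q the position of each new cell.

Insert 5: appended to row 1. P = [[5]], Q = [[1]].
Insert 2: 2 bumps 5 from row 1; 5 starts row 2. P = [[2], [5]], Q = [[1], [2]].
Insert 3: appended to row 1. P = [[2, 3], [5]], Q = [[1, 3], [2]].
Insert 4: appended to row 1. P = [[2, 3, 4], [5]], Q = [[1, 3, 4], [2]].
Insert 1: 1 bumps 2 from row 1; 2 bumps 5 from row 2; 5 starts row 3. P = [[1, 3, 4], [2], [5]], Q = [[1, 3, 4], [2], [5]].
Insert 6: appended to row 1. P = [[1, 3, 4, 6], [2], [5]], Q = [[1, 3, 4, 6], [2], [5]].

So P = [[1, 3, 4, 6], [2], [5]], Q = [[1, 3, 4, 6], [2], [5]].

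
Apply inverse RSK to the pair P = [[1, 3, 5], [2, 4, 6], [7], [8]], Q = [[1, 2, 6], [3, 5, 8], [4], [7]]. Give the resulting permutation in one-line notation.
2 8 7 1 4 6 3 5

Reverse RSK: for i = n, n-1, ..., 1, locate i in Q, remove the corresponding corner cell from P, and reverse-bump its entry up through P; the value ejected from row 1 is w(i).

So w = 2 8 7 1 4 6 3 5.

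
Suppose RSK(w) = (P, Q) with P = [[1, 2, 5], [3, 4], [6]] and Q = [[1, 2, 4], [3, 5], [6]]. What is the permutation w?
Reverse the RSK construction: for i from n down to 1, find the cell of Q containing i, remove the entry at that cell from P, and reverse-bump it up through P; the value ejected from row 1 is w(i).

Step i=6: Q has 6 at row 3, column 1; remove 6 from row 3 of P and reverse-bump: 6 enters row 2 and ejects 4; 4 enters row 1 and ejects 2. So w(6) = 2. P is now [[1, 4, 5], [3, 6]].
Step i=5: Q has 5 at row 2, column 2; remove 6 from row 2 of P and reverse-bump: 6 enters row 1 and ejects 5. So w(5) = 5. P is now [[1, 4, 6], [3]].
Step i=4: Q has 4 at row 1, column 3; remove that cell from P, ejecting 6. So w(4) = 6. P is now [[1, 4], [3]].
Step i=3: Q has 3 at row 2, column 1; remove 3 from row 2 of P and reverse-bump: 3 enters row 1 and ejects 1. So w(3) = 1. P is now [[3, 4]].
Step i=2: Q has 2 at row 1, column 2; remove that cell from P, ejecting 4. So w(2) = 4. P is now [[3]].
Step i=1: Q has 1 at row 1, column 1; remove that cell from P, ejecting 3. So w(1) = 3. P is now [].

So w = 3 4 1 6 5 2.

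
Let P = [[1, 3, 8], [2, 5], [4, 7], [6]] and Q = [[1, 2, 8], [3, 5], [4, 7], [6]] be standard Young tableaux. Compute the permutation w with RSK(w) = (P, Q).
Reverse the RSK construction: for i from n down to 1, find the cell of Q containing i, remove the entry at that cell from P, and reverse-bump it up through P; the value ejected from row 1 is w(i).

Step i=8: Q has 8 at row 1, column 3; remove that cell from P, ejecting 8. So w(8) = 8. P is now [[1, 3], [2, 5], [4, 7], [6]].
Step i=7: Q has 7 at row 3, column 2; remove 7 from row 3 of P and reverse-bump: 7 enters row 2 and ejects 5; 5 enters row 1 and ejects 3. So w(7) = 3. P is now [[1, 5], [2, 7], [4], [6]].
Step i=6: Q has 6 at row 4, column 1; remove 6 from row 4 of P and reverse-bump: 6 enters row 3 and ejects 4; 4 enters row 2 and ejects 2; 2 enters row 1 and ejects 1. So w(6) = 1. P is now [[2, 5], [4, 7], [6]].
Step i=5: Q has 5 at row 2, column 2; remove 7 from row 2 of P and reverse-bump: 7 enters row 1 and ejects 5. So w(5) = 5. P is now [[2, 7], [4], [6]].
Step i=4: Q has 4 at row 3, column 1; remove 6 from row 3 of P and reverse-bump: 6 enters row 2 and ejects 4; 4 enters row 1 and ejects 2. So w(4) = 2. P is now [[4, 7], [6]].
Step i=3: Q has 3 at row 2, column 1; remove 6 from row 2 of P and reverse-bump: 6 enters row 1 and ejects 4. So w(3) = 4. P is now [[6, 7]].
Step i=2: Q has 2 at row 1, column 2; remove that cell from P, ejecting 7. So w(2) = 7. P is now [[6]].
Step i=1: Q has 1 at row 1, column 1; remove that cell from P, ejecting 6. So w(1) = 6. P is now [].

So w = 6 7 4 2 5 1 3 8.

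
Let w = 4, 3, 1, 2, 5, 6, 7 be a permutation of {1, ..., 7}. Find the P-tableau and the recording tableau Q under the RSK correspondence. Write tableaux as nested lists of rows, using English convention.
P = [[1, 2, 5, 6, 7], [3], [4]], Q = [[1, 4, 5, 6, 7], [2], [3]]

Insert each entry of the permutation into P by Schensted row insertion, recording in Q the position of each new cell.

After inserting 4: P = [[4]].
After inserting 3: P = [[3], [4]].
After inserting 1: P = [[1], [3], [4]].
After inserting 2: P = [[1, 2], [3], [4]].
After inserting 5: P = [[1, 2, 5], [3], [4]].
After inserting 6: P = [[1, 2, 5, 6], [3], [4]].
After inserting 7: P = [[1, 2, 5, 6, 7], [3], [4]].

So P = [[1, 2, 5, 6, 7], [3], [4]], Q = [[1, 4, 5, 6, 7], [2], [3]].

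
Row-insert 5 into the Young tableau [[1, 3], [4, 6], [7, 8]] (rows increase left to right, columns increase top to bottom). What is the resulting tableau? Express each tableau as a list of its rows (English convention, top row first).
5 is larger than every entry of row 1, so it is appended to row 1. The new tableau is [[1, 3, 5], [4, 6], [7, 8]].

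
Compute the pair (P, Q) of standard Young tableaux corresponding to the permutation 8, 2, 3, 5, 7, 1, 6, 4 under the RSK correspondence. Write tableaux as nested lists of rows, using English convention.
Insert each entry of the permutation into P by Schensted row insertion, recording in Q the position of each new cell.

After inserting 8: P = [[8]].
After inserting 2: P = [[2], [8]].
After inserting 3: P = [[2, 3], [8]].
After inserting 5: P = [[2, 3, 5], [8]].
After inserting 7: P = [[2, 3, 5, 7], [8]].
After inserting 1: P = [[1, 3, 5, 7], [2], [8]].
After inserting 6: P = [[1, 3, 5, 6], [2, 7], [8]].
After inserting 4: P = [[1, 3, 4, 6], [2, 5], [7], [8]].

So P = [[1, 3, 4, 6], [2, 5], [7], [8]], Q = [[1, 3, 4, 5], [2, 7], [6], [8]].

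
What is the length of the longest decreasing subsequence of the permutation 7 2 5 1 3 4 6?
3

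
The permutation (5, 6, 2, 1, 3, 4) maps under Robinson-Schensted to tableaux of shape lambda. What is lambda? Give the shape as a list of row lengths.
RSK row insertion gives P = [[1, 3, 4], [2, 6], [5]], which has shape [3, 2, 1].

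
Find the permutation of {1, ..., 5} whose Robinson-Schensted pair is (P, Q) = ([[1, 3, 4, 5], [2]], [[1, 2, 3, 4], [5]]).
Reverse the RSK construction: for i from n down to 1, find the cell of Q containing i, remove the entry at that cell from P, and reverse-bump it up through P; the value ejected from row 1 is w(i).

Step i=5: Q has 5 at row 2, column 1; remove 2 from row 2 of P and reverse-bump: 2 enters row 1 and ejects 1. So w(5) = 1. P is now [[2, 3, 4, 5]].
Step i=4: Q has 4 at row 1, column 4; remove that cell from P, ejecting 5. So w(4) = 5. P is now [[2, 3, 4]].
Step i=3: Q has 3 at row 1, column 3; remove that cell from P, ejecting 4. So w(3) = 4. P is now [[2, 3]].
Step i=2: Q has 2 at row 1, column 2; remove that cell from P, ejecting 3. So w(2) = 3. P is now [[2]].
Step i=1: Q has 1 at row 1, column 1; remove that cell from P, ejecting 2. So w(1) = 2. P is now [].

So w = 2 3 4 5 1.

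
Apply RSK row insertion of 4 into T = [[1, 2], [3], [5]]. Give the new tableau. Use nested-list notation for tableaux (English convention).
[[1, 2, 4], [3], [5]]

4 is larger than every entry of row 1, so it is appended to row 1. The new tableau is [[1, 2, 4], [3], [5]].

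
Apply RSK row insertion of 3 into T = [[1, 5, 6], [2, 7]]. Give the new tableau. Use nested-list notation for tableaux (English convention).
[[1, 3, 6], [2, 5], [7]]

In row 1, 3 replaces 5 (the leftmost entry greater than 3); 5 is bumped to row 2. In row 2, 5 replaces 7 (the leftmost entry greater than 5); 7 is bumped to row 3. 7 starts a new row 3. The new tableau is [[1, 3, 6], [2, 5], [7]].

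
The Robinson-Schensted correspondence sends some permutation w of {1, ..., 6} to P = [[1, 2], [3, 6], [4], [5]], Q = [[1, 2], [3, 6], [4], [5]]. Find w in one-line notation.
5 6 4 3 1 2

Reverse the RSK construction: for i from n down to 1, find the cell of Q containing i, remove the entry at that cell from P, and reverse-bump it up through P; the value ejected from row 1 is w(i).

Step i=6: Q has 6 at row 2, column 2; remove 6 from row 2 of P and reverse-bump: 6 enters row 1 and ejects 2. So w(6) = 2. P is now [[1, 6], [3], [4], [5]].
Step i=5: Q has 5 at row 4, column 1; remove 5 from row 4 of P and reverse-bump: 5 enters row 3 and ejects 4; 4 enters row 2 and ejects 3; 3 enters row 1 and ejects 1. So w(5) = 1. P is now [[3, 6], [4], [5]].
Step i=4: Q has 4 at row 3, column 1; remove 5 from row 3 of P and reverse-bump: 5 enters row 2 and ejects 4; 4 enters row 1 and ejects 3. So w(4) = 3. P is now [[4, 6], [5]].
Step i=3: Q has 3 at row 2, column 1; remove 5 from row 2 of P and reverse-bump: 5 enters row 1 and ejects 4. So w(3) = 4. P is now [[5, 6]].
Step i=2: Q has 2 at row 1, column 2; remove that cell from P, ejecting 6. So w(2) = 6. P is now [[5]].
Step i=1: Q has 1 at row 1, column 1; remove that cell from P, ejecting 5. So w(1) = 5. P is now [].

So w = 5 6 4 3 1 2.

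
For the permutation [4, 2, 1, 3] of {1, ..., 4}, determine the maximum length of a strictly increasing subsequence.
2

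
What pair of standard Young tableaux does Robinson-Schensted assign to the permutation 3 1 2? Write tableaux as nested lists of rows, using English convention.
Insert each entry of the permutation into P by Schensted row insertion, recording in Q the position of each new cell.

Insert 3: appended to row 1. P = [[3]], Q = [[1]].
Insert 1: 1 bumps 3 from row 1; 3 starts row 2. P = [[1], [3]], Q = [[1], [2]].
Insert 2: appended to row 1. P = [[1, 2], [3]], Q = [[1, 3], [2]].

So P = [[1, 2], [3]], Q = [[1, 3], [2]].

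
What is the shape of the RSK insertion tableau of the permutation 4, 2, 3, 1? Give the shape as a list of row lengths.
Row-insert each entry into an empty tableau.

After inserting 4: P = [[4]].
After inserting 2: P = [[2], [4]].
After inserting 3: P = [[2, 3], [4]].
After inserting 1: P = [[1, 3], [2], [4]].

The final insertion tableau P = [[1, 3], [2], [4]] has shape [2, 1, 1].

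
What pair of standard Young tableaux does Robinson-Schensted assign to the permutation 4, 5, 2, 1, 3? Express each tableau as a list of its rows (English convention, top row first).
P = [[1, 3], [2, 5], [4]], Q = [[1, 2], [3, 5], [4]]

Insert each entry of the permutation into P by Schensted row insertion, recording in Q the position of each new cell.

Insert 4: appended to row 1. P = [[4]], Q = [[1]].
Insert 5: appended to row 1. P = [[4, 5]], Q = [[1, 2]].
Insert 2: 2 bumps 4 from row 1; 4 starts row 2. P = [[2, 5], [4]], Q = [[1, 2], [3]].
Insert 1: 1 bumps 2 from row 1; 2 bumps 4 from row 2; 4 starts row 3. P = [[1, 5], [2], [4]], Q = [[1, 2], [3], [4]].
Insert 3: 3 bumps 5 from row 1; 5 appends to row 2. P = [[1, 3], [2, 5], [4]], Q = [[1, 2], [3, 5], [4]].

So P = [[1, 3], [2, 5], [4]], Q = [[1, 2], [3, 5], [4]].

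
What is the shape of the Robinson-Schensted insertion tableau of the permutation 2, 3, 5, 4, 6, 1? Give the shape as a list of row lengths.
[4, 1, 1]

Row-insert each entry into an empty tableau.

After inserting 2: P = [[2]].
After inserting 3: P = [[2, 3]].
After inserting 5: P = [[2, 3, 5]].
After inserting 4: P = [[2, 3, 4], [5]].
After inserting 6: P = [[2, 3, 4, 6], [5]].
After inserting 1: P = [[1, 3, 4, 6], [2], [5]].

The final insertion tableau P = [[1, 3, 4, 6], [2], [5]] has shape [4, 1, 1].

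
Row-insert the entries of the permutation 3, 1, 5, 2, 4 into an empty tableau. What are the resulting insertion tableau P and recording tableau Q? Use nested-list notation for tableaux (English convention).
Insert each entry of the permutation into P by Schensted row insertion, recording in Q the position of each new cell.

Insert 3: appended to row 1. P = [[3]].
Insert 1: 1 bumps 3 from row 1; 3 starts row 2. P = [[1], [3]].
Insert 5: appended to row 1. P = [[1, 5], [3]].
Insert 2: 2 bumps 5 from row 1; 5 appends to row 2. P = [[1, 2], [3, 5]].
Insert 4: appended to row 1. P = [[1, 2, 4], [3, 5]].

So P = [[1, 2, 4], [3, 5]], Q = [[1, 3, 5], [2, 4]].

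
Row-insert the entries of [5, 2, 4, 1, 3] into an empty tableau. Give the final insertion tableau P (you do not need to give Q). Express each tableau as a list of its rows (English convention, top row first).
P = [[1, 3], [2, 4], [5]]

After inserting 5: P = [[5]].
After inserting 2: P = [[2], [5]].
After inserting 4: P = [[2, 4], [5]].
After inserting 1: P = [[1, 4], [2], [5]].
After inserting 3: P = [[1, 3], [2, 4], [5]].

So P = [[1, 3], [2, 4], [5]].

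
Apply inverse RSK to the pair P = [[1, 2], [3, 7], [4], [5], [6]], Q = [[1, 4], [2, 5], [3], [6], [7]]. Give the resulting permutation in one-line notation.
6 5 1 7 4 3 2

Reverse the RSK construction: for i from n down to 1, find the cell of Q containing i, remove the entry at that cell from P, and reverse-bump it up through P; the value ejected from row 1 is w(i).

Step i=7: Q has 7 at row 5, column 1; remove 6 from row 5 of P and reverse-bump: 6 enters row 4 and ejects 5; 5 enters row 3 and ejects 4; 4 enters row 2 and ejects 3; 3 enters row 1 and ejects 2. So w(7) = 2. P is now [[1, 3], [4, 7], [5], [6]].
Step i=6: Q has 6 at row 4, column 1; remove 6 from row 4 of P and reverse-bump: 6 enters row 3 and ejects 5; 5 enters row 2 and ejects 4; 4 enters row 1 and ejects 3. So w(6) = 3. P is now [[1, 4], [5, 7], [6]].
Step i=5: Q has 5 at row 2, column 2; remove 7 from row 2 of P and reverse-bump: 7 enters row 1 and ejects 4. So w(5) = 4. P is now [[1, 7], [5], [6]].
Step i=4: Q has 4 at row 1, column 2; remove that cell from P, ejecting 7. So w(4) = 7. P is now [[1], [5], [6]].
Step i=3: Q has 3 at row 3, column 1; remove 6 from row 3 of P and reverse-bump: 6 enters row 2 and ejects 5; 5 enters row 1 and ejects 1. So w(3) = 1. P is now [[5], [6]].
Step i=2: Q has 2 at row 2, column 1; remove 6 from row 2 of P and reverse-bump: 6 enters row 1 and ejects 5. So w(2) = 5. P is now [[6]].
Step i=1: Q has 1 at row 1, column 1; remove that cell from P, ejecting 6. So w(1) = 6. P is now [].

So w = 6 5 1 7 4 3 2.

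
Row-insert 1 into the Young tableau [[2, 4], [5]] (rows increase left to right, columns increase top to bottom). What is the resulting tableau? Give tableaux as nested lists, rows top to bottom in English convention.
[[1, 4], [2], [5]]

In row 1, 1 replaces 2 (the leftmost entry greater than 1); 2 is bumped to row 2. In row 2, 2 replaces 5 (the leftmost entry greater than 2); 5 is bumped to row 3. 5 starts a new row 3. The new tableau is [[1, 4], [2], [5]].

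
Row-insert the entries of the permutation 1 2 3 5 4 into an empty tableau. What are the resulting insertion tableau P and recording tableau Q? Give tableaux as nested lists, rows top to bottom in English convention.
P = [[1, 2, 3, 4], [5]], Q = [[1, 2, 3, 4], [5]]

Insert each entry of the permutation into P by Schensted row insertion, recording in Q the position of each new cell.

Insert 1: appended to row 1. P = [[1]], Q = [[1]].
Insert 2: appended to row 1. P = [[1, 2]], Q = [[1, 2]].
Insert 3: appended to row 1. P = [[1, 2, 3]], Q = [[1, 2, 3]].
Insert 5: appended to row 1. P = [[1, 2, 3, 5]], Q = [[1, 2, 3, 4]].
Insert 4: 4 bumps 5 from row 1; 5 starts row 2. P = [[1, 2, 3, 4], [5]], Q = [[1, 2, 3, 4], [5]].

So P = [[1, 2, 3, 4], [5]], Q = [[1, 2, 3, 4], [5]].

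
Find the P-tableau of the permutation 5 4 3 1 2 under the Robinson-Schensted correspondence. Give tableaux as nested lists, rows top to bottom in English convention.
P = [[1, 2], [3], [4], [5]]

Insert 5: appended to row 1. P = [[5]].
Insert 4: 4 bumps 5 from row 1; 5 starts row 2. P = [[4], [5]].
Insert 3: 3 bumps 4 from row 1; 4 bumps 5 from row 2; 5 starts row 3. P = [[3], [4], [5]].
Insert 1: 1 bumps 3 from row 1; 3 bumps 4 from row 2; 4 bumps 5 from row 3; 5 starts row 4. P = [[1], [3], [4], [5]].
Insert 2: appended to row 1. P = [[1, 2], [3], [4], [5]].

So P = [[1, 2], [3], [4], [5]].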